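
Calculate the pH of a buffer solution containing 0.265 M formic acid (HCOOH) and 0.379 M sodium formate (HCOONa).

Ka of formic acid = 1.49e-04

pKa = -log(1.49e-04) = 3.83. pH = pKa + log([A⁻]/[HA]) = 3.83 + log(0.379/0.265)

pH = 3.98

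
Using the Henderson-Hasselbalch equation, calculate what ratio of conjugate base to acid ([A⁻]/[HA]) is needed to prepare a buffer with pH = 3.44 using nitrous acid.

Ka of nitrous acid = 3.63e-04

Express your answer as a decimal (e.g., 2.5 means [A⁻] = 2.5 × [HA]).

pKa = -log(3.63e-04) = 3.4401. pH = pKa + log([A⁻]/[HA]), so log([A⁻]/[HA]) = pH − pKa = 3.44 − 3.4401 = -0.0001. [A⁻]/[HA] = 10^(-0.0001) = 1.00

[A⁻]/[HA] = 1.00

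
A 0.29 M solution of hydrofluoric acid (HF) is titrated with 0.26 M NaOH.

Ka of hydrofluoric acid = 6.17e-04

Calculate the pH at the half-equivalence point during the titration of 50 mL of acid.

At half-equivalence [HA] = [A⁻], so Henderson-Hasselbalch gives pH = pKa = -log(6.17e-04) = 3.21.

pH = pKa = 3.21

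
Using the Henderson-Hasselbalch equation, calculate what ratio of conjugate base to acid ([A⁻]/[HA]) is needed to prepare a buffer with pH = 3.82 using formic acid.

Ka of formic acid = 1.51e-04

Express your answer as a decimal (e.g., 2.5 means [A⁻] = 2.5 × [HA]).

pKa = -log(1.51e-04) = 3.8210. pH = pKa + log([A⁻]/[HA]), so log([A⁻]/[HA]) = pH − pKa = 3.82 − 3.8210 = -0.0010. [A⁻]/[HA] = 10^(-0.0010) = 0.998

[A⁻]/[HA] = 0.998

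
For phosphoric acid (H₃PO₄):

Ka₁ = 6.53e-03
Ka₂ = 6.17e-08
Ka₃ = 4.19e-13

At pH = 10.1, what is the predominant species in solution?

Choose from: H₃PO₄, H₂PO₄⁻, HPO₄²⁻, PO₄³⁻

pKa₁ = 2.19, pKa₂ = 7.21, pKa₃ = 12.38. For a polyprotic acid the predominant species crosses at each pKa: below pKa_n the protonated form dominates, above it the deprotonated form does. At pH = 10.1, the predominant species is HPO₄²⁻.

HPO₄²⁻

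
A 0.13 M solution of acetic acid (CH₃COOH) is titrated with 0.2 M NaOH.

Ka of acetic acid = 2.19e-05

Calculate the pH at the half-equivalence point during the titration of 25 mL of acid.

At half-equivalence [HA] = [A⁻], so Henderson-Hasselbalch gives pH = pKa = -log(2.19e-05) = 4.66.

pH = pKa = 4.66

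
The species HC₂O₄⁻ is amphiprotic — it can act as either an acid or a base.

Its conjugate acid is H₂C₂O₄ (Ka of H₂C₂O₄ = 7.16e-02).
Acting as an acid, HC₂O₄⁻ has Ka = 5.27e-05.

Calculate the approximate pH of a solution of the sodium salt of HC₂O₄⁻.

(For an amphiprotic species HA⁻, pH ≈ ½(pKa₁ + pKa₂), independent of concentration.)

pKa₁ = -log(7.16e-02) = 1.15; pKa₂ = -log(5.27e-05) = 4.28. For an amphiprotic species, pH ≈ ½(pKa₁ + pKa₂) = ½(1.15 + 4.28) = 2.71.

pH = 2.71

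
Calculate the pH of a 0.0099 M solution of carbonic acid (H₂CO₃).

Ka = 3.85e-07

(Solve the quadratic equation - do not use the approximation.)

x² + Ka×x - Ka×C = 0. Using quadratic formula: [H⁺] = 6.1545e-05

pH = 4.21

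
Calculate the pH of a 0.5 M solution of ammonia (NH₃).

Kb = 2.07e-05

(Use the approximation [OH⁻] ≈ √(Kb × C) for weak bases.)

[OH⁻] = √(Kb × C) = √(2.07e-05 × 0.5) = 3.2171e-03. pOH = 2.49, pH = 14 - pOH

pH = 11.51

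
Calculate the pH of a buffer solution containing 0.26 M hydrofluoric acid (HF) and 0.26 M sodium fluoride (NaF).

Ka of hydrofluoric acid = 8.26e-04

pKa = -log(8.26e-04) = 3.08. pH = pKa + log([A⁻]/[HA]) = 3.08 + log(0.26/0.26)

pH = 3.08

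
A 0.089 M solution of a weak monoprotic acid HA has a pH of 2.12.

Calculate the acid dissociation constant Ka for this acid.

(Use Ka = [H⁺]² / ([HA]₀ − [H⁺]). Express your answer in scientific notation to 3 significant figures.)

[H⁺] = 10^(−pH) = 10^(−2.12) = 7.586e-03 M. For HA ⇌ H⁺ + A⁻, Ka = [H⁺][A⁻]/[HA] = [H⁺]² / ([HA]₀ − [H⁺]) = (7.586e-03)² / (0.089 − 7.586e-03) = 7.07e-04.

K_a = 7.07e-04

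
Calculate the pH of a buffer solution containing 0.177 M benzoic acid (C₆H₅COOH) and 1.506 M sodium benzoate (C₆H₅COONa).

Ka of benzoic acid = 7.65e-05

pKa = -log(7.65e-05) = 4.12. pH = pKa + log([A⁻]/[HA]) = 4.12 + log(1.506/0.177)

pH = 5.05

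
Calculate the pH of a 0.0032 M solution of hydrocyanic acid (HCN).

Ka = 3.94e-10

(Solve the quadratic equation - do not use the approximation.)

x² + Ka×x - Ka×C = 0. Using quadratic formula: [H⁺] = 1.1227e-06

pH = 5.95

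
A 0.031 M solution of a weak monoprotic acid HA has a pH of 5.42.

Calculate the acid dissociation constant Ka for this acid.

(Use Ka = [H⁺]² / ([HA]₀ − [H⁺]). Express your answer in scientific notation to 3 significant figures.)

[H⁺] = 10^(−pH) = 10^(−5.42) = 3.802e-06 M. For HA ⇌ H⁺ + A⁻, Ka = [H⁺][A⁻]/[HA] = [H⁺]² / ([HA]₀ − [H⁺]) = (3.802e-06)² / (0.031 − 3.802e-06) = 4.66e-10.

K_a = 4.66e-10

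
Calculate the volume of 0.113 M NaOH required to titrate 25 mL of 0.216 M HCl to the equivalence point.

At equivalence: moles acid = moles base. moles HCl = 0.216 × 25/1000 = 0.0054 mol. V_base = moles / 0.113 × 1000 = 47.8 mL.

V_{base} = 47.8 mL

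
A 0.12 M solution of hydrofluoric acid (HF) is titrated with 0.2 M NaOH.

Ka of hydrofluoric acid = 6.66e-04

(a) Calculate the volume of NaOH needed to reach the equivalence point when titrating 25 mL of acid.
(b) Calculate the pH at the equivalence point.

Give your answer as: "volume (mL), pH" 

moles acid = 0.12 × 25/1000 = 0.003 mol; V_base = moles/0.2 × 1000 = 15.0 mL. At equivalence only the conjugate base is present: [A⁻] = 0.003/0.040 = 7.5000e-02 M. Kb = Kw/Ka = 1.50e-11; [OH⁻] = √(Kb × [A⁻]) = 1.0612e-06; pOH = 5.97; pH = 14 - pOH = 8.03.

V = 15.0 mL, pH = 8.03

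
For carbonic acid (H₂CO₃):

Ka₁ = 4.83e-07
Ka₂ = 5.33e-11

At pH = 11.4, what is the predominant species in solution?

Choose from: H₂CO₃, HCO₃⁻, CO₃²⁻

pKa₁ = 6.32, pKa₂ = 10.27. For a polyprotic acid the predominant species crosses at each pKa: below pKa_n the protonated form dominates, above it the deprotonated form does. At pH = 11.4, the predominant species is CO₃²⁻.

CO₃²⁻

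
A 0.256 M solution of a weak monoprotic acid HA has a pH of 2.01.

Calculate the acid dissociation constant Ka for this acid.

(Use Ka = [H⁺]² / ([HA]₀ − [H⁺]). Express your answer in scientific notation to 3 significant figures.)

[H⁺] = 10^(−pH) = 10^(−2.01) = 9.772e-03 M. For HA ⇌ H⁺ + A⁻, Ka = [H⁺][A⁻]/[HA] = [H⁺]² / ([HA]₀ − [H⁺]) = (9.772e-03)² / (0.256 − 9.772e-03) = 3.88e-04.

K_a = 3.88e-04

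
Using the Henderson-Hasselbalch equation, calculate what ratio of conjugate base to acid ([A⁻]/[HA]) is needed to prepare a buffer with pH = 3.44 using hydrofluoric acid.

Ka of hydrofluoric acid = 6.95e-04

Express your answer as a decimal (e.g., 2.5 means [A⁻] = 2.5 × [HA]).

pKa = -log(6.95e-04) = 3.1580. pH = pKa + log([A⁻]/[HA]), so log([A⁻]/[HA]) = pH − pKa = 3.44 − 3.1580 = 0.2820. [A⁻]/[HA] = 10^(0.2820) = 1.91

[A⁻]/[HA] = 1.91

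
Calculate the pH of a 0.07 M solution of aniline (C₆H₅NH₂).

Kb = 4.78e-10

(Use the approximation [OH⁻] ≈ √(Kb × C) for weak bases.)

[OH⁻] = √(Kb × C) = √(4.78e-10 × 0.07) = 5.7845e-06. pOH = 5.24, pH = 14 - pOH

pH = 8.76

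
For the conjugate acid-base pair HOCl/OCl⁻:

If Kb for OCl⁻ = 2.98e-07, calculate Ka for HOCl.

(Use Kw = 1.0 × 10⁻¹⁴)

For a conjugate pair Ka × Kb = Kw, so Ka = Kw/Kb = 1.0 × 10⁻¹⁴ / 2.98e-07 = 3.36e-08.

K_a = 3.36e-08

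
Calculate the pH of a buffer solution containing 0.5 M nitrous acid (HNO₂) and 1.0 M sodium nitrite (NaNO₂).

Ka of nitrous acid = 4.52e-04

pKa = -log(4.52e-04) = 3.34. pH = pKa + log([A⁻]/[HA]) = 3.34 + log(1.0/0.5)

pH = 3.65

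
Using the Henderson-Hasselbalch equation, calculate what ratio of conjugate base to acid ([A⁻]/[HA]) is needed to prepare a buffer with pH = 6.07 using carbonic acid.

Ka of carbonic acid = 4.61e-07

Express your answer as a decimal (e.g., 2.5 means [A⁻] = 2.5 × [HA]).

pKa = -log(4.61e-07) = 6.3363. pH = pKa + log([A⁻]/[HA]), so log([A⁻]/[HA]) = pH − pKa = 6.07 − 6.3363 = -0.2663. [A⁻]/[HA] = 10^(-0.2663) = 0.542

[A⁻]/[HA] = 0.542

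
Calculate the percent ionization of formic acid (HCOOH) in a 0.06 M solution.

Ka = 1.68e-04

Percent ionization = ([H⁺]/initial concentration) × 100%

Using Ka equilibrium: x² + Ka×x - Ka×C = 0. Solving: [H⁺] = 3.0920e-03. Percent = (3.0920e-03/0.06) × 100

Percent ionization = 5.15%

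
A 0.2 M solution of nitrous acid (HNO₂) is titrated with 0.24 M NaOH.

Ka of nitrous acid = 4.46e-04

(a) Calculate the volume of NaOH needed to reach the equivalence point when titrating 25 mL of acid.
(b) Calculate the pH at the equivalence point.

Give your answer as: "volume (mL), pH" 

moles acid = 0.2 × 25/1000 = 0.005 mol; V_base = moles/0.24 × 1000 = 20.8 mL. At equivalence only the conjugate base is present: [A⁻] = 0.005/0.046 = 1.0909e-01 M. Kb = Kw/Ka = 2.24e-11; [OH⁻] = √(Kb × [A⁻]) = 1.5640e-06; pOH = 5.81; pH = 14 - pOH = 8.19.

V = 20.8 mL, pH = 8.19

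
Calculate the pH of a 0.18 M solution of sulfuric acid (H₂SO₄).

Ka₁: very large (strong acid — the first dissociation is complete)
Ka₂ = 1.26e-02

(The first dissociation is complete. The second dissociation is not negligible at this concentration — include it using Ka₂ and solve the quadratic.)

First dissociation is complete: [H⁺]₀ = [HSO₄⁻]₀ = C = 0.18 M. Second dissociation HSO₄⁻ ⇌ H⁺ + SO₄²⁻: let x = [SO₄²⁻]. Ka₂ = (C + x)·x / (C − x) = 1.26e-02 → x² + (C + Ka₂)·x − Ka₂·C = 0 → x² + 0.19260·x − 2.268e-03 = 0. x = (−0.19260 + √(0.19260² + 4 × 2.268e-03)) / 2 = 1.1132e-02 M. [H⁺] = C + x = 0.18 + 1.1132e-02 = 1.9113e-01 M. pH = -log(1.9113e-01) = 0.72.

pH = 0.72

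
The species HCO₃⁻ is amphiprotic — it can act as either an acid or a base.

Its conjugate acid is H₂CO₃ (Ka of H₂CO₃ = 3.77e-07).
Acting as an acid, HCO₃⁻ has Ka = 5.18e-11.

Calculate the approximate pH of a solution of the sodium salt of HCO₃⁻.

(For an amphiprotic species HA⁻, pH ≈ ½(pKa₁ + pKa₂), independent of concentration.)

pKa₁ = -log(3.77e-07) = 6.42; pKa₂ = -log(5.18e-11) = 10.29. For an amphiprotic species, pH ≈ ½(pKa₁ + pKa₂) = ½(6.42 + 10.29) = 8.35.

pH = 8.35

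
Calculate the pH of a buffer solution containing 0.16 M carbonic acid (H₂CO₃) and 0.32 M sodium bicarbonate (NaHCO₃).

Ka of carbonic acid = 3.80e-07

pKa = -log(3.80e-07) = 6.42. pH = pKa + log([A⁻]/[HA]) = 6.42 + log(0.32/0.16)

pH = 6.72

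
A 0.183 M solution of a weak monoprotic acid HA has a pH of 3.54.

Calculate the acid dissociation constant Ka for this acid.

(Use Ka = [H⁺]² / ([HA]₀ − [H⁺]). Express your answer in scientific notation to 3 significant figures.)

[H⁺] = 10^(−pH) = 10^(−3.54) = 2.884e-04 M. For HA ⇌ H⁺ + A⁻, Ka = [H⁺][A⁻]/[HA] = [H⁺]² / ([HA]₀ − [H⁺]) = (2.884e-04)² / (0.183 − 2.884e-04) = 4.55e-07.

K_a = 4.55e-07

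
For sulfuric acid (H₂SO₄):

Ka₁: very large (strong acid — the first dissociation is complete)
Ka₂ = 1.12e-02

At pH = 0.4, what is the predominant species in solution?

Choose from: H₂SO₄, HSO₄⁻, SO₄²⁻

The first dissociation is complete, so H₂SO₄ itself is never the predominant species in water; pKa₂ = -log(1.12e-02) = 1.95. For a polyprotic acid the predominant species crosses at each pKa: below pKa_n the protonated form dominates, above it the deprotonated form does. At pH = 0.4, the predominant species is HSO₄⁻.

HSO₄⁻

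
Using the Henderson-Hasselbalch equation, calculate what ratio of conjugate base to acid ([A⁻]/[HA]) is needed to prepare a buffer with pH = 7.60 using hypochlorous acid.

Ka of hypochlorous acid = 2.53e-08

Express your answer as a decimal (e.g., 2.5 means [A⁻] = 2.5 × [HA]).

pKa = -log(2.53e-08) = 7.5969. pH = pKa + log([A⁻]/[HA]), so log([A⁻]/[HA]) = pH − pKa = 7.60 − 7.5969 = 0.0031. [A⁻]/[HA] = 10^(0.0031) = 1.01

[A⁻]/[HA] = 1.01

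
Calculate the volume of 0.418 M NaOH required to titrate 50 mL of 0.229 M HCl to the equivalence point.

At equivalence: moles acid = moles base. moles HCl = 0.229 × 50/1000 = 0.01145 mol. V_base = moles / 0.418 × 1000 = 27.4 mL.

V_{base} = 27.4 mL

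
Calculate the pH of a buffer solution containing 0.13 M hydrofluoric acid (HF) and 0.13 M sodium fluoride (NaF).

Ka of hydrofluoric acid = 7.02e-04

pKa = -log(7.02e-04) = 3.15. pH = pKa + log([A⁻]/[HA]) = 3.15 + log(0.13/0.13)

pH = 3.15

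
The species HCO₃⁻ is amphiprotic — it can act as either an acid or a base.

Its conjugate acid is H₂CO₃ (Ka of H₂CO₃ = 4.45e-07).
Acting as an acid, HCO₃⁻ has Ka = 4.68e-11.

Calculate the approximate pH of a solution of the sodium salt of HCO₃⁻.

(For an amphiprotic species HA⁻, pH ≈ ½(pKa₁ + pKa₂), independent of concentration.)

pKa₁ = -log(4.45e-07) = 6.35; pKa₂ = -log(4.68e-11) = 10.33. For an amphiprotic species, pH ≈ ½(pKa₁ + pKa₂) = ½(6.35 + 10.33) = 8.34.

pH = 8.34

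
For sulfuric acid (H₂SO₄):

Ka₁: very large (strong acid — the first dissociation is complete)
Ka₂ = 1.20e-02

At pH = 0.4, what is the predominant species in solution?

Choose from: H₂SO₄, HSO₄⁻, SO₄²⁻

The first dissociation is complete, so H₂SO₄ itself is never the predominant species in water; pKa₂ = -log(1.20e-02) = 1.92. For a polyprotic acid the predominant species crosses at each pKa: below pKa_n the protonated form dominates, above it the deprotonated form does. At pH = 0.4, the predominant species is HSO₄⁻.

HSO₄⁻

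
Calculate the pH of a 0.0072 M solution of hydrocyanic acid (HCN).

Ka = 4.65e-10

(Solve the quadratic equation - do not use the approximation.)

x² + Ka×x - Ka×C = 0. Using quadratic formula: [H⁺] = 1.8295e-06

pH = 5.74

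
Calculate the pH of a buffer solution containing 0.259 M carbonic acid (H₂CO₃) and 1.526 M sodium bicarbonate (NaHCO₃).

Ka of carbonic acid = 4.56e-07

pKa = -log(4.56e-07) = 6.34. pH = pKa + log([A⁻]/[HA]) = 6.34 + log(1.526/0.259)

pH = 7.11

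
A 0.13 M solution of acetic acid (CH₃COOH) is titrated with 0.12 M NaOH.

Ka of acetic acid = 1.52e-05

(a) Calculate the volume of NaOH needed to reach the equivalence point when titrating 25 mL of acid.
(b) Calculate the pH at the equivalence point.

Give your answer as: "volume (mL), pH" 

moles acid = 0.13 × 25/1000 = 0.00325 mol; V_base = moles/0.12 × 1000 = 27.1 mL. At equivalence only the conjugate base is present: [A⁻] = 0.00325/0.052 = 6.2400e-02 M. Kb = Kw/Ka = 6.58e-10; [OH⁻] = √(Kb × [A⁻]) = 6.4072e-06; pOH = 5.19; pH = 14 - pOH = 8.81.

V = 27.1 mL, pH = 8.81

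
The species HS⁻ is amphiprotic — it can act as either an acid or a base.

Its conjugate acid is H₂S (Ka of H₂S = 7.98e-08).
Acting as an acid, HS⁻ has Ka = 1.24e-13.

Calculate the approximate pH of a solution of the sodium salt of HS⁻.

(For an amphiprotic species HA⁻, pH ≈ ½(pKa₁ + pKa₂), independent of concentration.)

pKa₁ = -log(7.98e-08) = 7.10; pKa₂ = -log(1.24e-13) = 12.91. For an amphiprotic species, pH ≈ ½(pKa₁ + pKa₂) = ½(7.10 + 12.91) = 10.00.

pH = 10.00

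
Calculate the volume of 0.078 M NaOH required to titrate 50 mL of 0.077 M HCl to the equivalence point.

At equivalence: moles acid = moles base. moles HCl = 0.077 × 50/1000 = 0.00385 mol. V_base = moles / 0.078 × 1000 = 49.4 mL.

V_{base} = 49.4 mL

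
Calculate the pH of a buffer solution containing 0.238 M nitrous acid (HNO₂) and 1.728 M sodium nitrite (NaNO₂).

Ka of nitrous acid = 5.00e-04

pKa = -log(5.00e-04) = 3.30. pH = pKa + log([A⁻]/[HA]) = 3.30 + log(1.728/0.238)

pH = 4.16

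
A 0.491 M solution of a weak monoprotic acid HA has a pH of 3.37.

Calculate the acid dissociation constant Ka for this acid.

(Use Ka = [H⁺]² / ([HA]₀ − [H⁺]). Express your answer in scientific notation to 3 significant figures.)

[H⁺] = 10^(−pH) = 10^(−3.37) = 4.266e-04 M. For HA ⇌ H⁺ + A⁻, Ka = [H⁺][A⁻]/[HA] = [H⁺]² / ([HA]₀ − [H⁺]) = (4.266e-04)² / (0.491 − 4.266e-04) = 3.71e-07.

K_a = 3.71e-07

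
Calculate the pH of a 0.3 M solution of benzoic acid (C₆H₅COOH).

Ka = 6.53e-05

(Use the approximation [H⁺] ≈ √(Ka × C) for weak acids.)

[H⁺] = √(Ka × C) = √(6.53e-05 × 0.3) = 4.4261e-03. pH = -log(4.4261e-03)

pH = 2.35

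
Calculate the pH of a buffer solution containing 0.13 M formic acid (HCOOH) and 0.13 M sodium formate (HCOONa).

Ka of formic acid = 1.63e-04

pKa = -log(1.63e-04) = 3.79. pH = pKa + log([A⁻]/[HA]) = 3.79 + log(0.13/0.13)

pH = 3.79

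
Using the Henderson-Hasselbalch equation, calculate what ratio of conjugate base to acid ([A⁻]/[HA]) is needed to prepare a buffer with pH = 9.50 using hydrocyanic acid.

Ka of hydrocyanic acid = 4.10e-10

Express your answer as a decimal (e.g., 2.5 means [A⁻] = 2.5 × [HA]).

pKa = -log(4.10e-10) = 9.3872. pH = pKa + log([A⁻]/[HA]), so log([A⁻]/[HA]) = pH − pKa = 9.50 − 9.3872 = 0.1128. [A⁻]/[HA] = 10^(0.1128) = 1.30

[A⁻]/[HA] = 1.30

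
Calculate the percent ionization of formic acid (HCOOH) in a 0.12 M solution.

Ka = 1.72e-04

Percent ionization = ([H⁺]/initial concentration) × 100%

Using Ka equilibrium: x² + Ka×x - Ka×C = 0. Solving: [H⁺] = 4.4579e-03. Percent = (4.4579e-03/0.12) × 100

Percent ionization = 3.71%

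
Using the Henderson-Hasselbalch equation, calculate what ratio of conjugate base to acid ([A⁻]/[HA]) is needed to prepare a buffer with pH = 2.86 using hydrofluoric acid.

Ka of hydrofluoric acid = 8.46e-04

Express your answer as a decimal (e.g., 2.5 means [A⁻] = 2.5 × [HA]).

pKa = -log(8.46e-04) = 3.0726. pH = pKa + log([A⁻]/[HA]), so log([A⁻]/[HA]) = pH − pKa = 2.86 − 3.0726 = -0.2126. [A⁻]/[HA] = 10^(-0.2126) = 0.613

[A⁻]/[HA] = 0.613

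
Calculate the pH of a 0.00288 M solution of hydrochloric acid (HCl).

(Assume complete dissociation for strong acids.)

[H⁺] = 0.00288 M for strong acid. pH = -log[H⁺] = -log(0.00288)

pH = 2.54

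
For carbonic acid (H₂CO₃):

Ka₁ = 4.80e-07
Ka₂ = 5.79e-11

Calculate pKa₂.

pKa₂ = -log(Ka₂) = -log(5.79e-11) = 10.24.

pK_{a2} = 10.24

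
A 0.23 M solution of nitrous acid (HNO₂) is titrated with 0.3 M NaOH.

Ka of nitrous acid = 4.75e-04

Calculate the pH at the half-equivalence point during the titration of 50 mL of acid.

At half-equivalence [HA] = [A⁻], so Henderson-Hasselbalch gives pH = pKa = -log(4.75e-04) = 3.32.

pH = pKa = 3.32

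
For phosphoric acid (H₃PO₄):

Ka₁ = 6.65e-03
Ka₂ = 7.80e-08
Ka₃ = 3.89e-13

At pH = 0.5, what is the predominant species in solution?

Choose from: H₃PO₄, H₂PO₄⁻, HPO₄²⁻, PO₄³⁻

pKa₁ = 2.18, pKa₂ = 7.11, pKa₃ = 12.41. For a polyprotic acid the predominant species crosses at each pKa: below pKa_n the protonated form dominates, above it the deprotonated form does. At pH = 0.5, the predominant species is H₃PO₄.

H₃PO₄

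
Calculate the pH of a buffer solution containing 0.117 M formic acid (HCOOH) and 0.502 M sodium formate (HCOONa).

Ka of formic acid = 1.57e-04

pKa = -log(1.57e-04) = 3.80. pH = pKa + log([A⁻]/[HA]) = 3.80 + log(0.502/0.117)

pH = 4.44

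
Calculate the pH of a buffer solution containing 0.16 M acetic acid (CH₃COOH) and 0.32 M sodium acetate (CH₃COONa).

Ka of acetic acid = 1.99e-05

pKa = -log(1.99e-05) = 4.70. pH = pKa + log([A⁻]/[HA]) = 4.70 + log(0.32/0.16)

pH = 5.00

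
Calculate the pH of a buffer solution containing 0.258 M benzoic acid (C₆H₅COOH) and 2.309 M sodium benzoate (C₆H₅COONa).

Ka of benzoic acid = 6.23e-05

pKa = -log(6.23e-05) = 4.21. pH = pKa + log([A⁻]/[HA]) = 4.21 + log(2.309/0.258)

pH = 5.16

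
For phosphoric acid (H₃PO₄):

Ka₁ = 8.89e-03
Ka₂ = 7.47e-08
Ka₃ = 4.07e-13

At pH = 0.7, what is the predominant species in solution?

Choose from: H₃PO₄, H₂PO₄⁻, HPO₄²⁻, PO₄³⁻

pKa₁ = 2.05, pKa₂ = 7.13, pKa₃ = 12.39. For a polyprotic acid the predominant species crosses at each pKa: below pKa_n the protonated form dominates, above it the deprotonated form does. At pH = 0.7, the predominant species is H₃PO₄.

H₃PO₄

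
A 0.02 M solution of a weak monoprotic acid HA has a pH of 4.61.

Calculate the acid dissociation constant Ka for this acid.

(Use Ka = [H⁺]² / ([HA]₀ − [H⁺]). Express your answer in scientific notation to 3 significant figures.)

[H⁺] = 10^(−pH) = 10^(−4.61) = 2.455e-05 M. For HA ⇌ H⁺ + A⁻, Ka = [H⁺][A⁻]/[HA] = [H⁺]² / ([HA]₀ − [H⁺]) = (2.455e-05)² / (0.02 − 2.455e-05) = 3.02e-08.

K_a = 3.02e-08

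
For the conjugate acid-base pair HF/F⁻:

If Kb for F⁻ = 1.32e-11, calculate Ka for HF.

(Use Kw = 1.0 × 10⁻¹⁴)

For a conjugate pair Ka × Kb = Kw, so Ka = Kw/Kb = 1.0 × 10⁻¹⁴ / 1.32e-11 = 7.58e-04.

K_a = 7.58e-04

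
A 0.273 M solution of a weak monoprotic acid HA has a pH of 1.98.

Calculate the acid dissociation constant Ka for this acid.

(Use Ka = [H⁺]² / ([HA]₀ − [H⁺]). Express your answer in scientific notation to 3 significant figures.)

[H⁺] = 10^(−pH) = 10^(−1.98) = 1.047e-02 M. For HA ⇌ H⁺ + A⁻, Ka = [H⁺][A⁻]/[HA] = [H⁺]² / ([HA]₀ − [H⁺]) = (1.047e-02)² / (0.273 − 1.047e-02) = 4.18e-04.

K_a = 4.18e-04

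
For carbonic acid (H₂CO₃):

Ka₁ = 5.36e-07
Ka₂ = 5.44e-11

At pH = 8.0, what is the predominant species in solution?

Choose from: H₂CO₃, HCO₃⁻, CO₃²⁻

pKa₁ = 6.27, pKa₂ = 10.26. For a polyprotic acid the predominant species crosses at each pKa: below pKa_n the protonated form dominates, above it the deprotonated form does. At pH = 8.0, the predominant species is HCO₃⁻.

HCO₃⁻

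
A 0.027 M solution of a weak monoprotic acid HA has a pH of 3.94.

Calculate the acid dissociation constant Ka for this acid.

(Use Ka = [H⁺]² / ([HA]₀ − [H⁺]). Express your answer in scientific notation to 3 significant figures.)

[H⁺] = 10^(−pH) = 10^(−3.94) = 1.148e-04 M. For HA ⇌ H⁺ + A⁻, Ka = [H⁺][A⁻]/[HA] = [H⁺]² / ([HA]₀ − [H⁺]) = (1.148e-04)² / (0.027 − 1.148e-04) = 4.90e-07.

K_a = 4.90e-07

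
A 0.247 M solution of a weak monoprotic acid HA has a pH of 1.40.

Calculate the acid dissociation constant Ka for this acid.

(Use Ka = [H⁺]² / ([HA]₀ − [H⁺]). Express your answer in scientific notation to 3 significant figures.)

[H⁺] = 10^(−pH) = 10^(−1.40) = 3.981e-02 M. For HA ⇌ H⁺ + A⁻, Ka = [H⁺][A⁻]/[HA] = [H⁺]² / ([HA]₀ − [H⁺]) = (3.981e-02)² / (0.247 − 3.981e-02) = 7.65e-03.

K_a = 7.65e-03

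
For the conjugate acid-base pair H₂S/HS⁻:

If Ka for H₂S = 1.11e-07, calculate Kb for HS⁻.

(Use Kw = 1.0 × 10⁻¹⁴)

For a conjugate pair Ka × Kb = Kw, so Kb = Kw/Ka = 1.0 × 10⁻¹⁴ / 1.11e-07 = 9.01e-08.

K_b = 9.01e-08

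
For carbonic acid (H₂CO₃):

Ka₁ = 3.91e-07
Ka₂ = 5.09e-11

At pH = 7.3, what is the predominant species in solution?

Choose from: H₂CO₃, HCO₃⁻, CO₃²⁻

pKa₁ = 6.41, pKa₂ = 10.29. For a polyprotic acid the predominant species crosses at each pKa: below pKa_n the protonated form dominates, above it the deprotonated form does. At pH = 7.3, the predominant species is HCO₃⁻.

HCO₃⁻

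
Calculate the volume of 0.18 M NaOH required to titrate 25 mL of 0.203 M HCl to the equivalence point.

At equivalence: moles acid = moles base. moles HCl = 0.203 × 25/1000 = 0.005075 mol. V_base = moles / 0.18 × 1000 = 28.2 mL.

V_{base} = 28.2 mL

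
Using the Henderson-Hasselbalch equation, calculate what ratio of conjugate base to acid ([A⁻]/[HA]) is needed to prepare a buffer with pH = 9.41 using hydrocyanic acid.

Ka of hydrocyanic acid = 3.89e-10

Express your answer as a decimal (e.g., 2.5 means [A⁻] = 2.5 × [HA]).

pKa = -log(3.89e-10) = 9.4101. pH = pKa + log([A⁻]/[HA]), so log([A⁻]/[HA]) = pH − pKa = 9.41 − 9.4101 = -0.0001. [A⁻]/[HA] = 10^(-0.0001) = 1.00

[A⁻]/[HA] = 1.00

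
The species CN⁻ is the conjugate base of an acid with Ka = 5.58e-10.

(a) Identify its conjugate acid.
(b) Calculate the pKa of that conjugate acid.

(a) The conjugate acid is formed by adding one H⁺ to CN⁻, giving HCN. (b) pKa = -log(Ka) = -log(5.58e-10) = 9.25.

Conjugate acid: HCN; pK_a = 9.25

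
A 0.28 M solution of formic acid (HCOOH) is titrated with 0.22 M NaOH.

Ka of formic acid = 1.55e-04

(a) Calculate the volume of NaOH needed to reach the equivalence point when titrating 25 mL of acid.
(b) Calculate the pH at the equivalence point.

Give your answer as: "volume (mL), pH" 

moles acid = 0.28 × 25/1000 = 0.007 mol; V_base = moles/0.22 × 1000 = 31.8 mL. At equivalence only the conjugate base is present: [A⁻] = 0.007/0.057 = 1.2320e-01 M. Kb = Kw/Ka = 6.45e-11; [OH⁻] = √(Kb × [A⁻]) = 2.8193e-06; pOH = 5.55; pH = 14 - pOH = 8.45.

V = 31.8 mL, pH = 8.45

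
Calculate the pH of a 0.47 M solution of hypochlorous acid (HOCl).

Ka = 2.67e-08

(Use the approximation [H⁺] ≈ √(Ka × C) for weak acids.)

[H⁺] = √(Ka × C) = √(2.67e-08 × 0.47) = 1.1202e-04. pH = -log(1.1202e-04)

pH = 3.95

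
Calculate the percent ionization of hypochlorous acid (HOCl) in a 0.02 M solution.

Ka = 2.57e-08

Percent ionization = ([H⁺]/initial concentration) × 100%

Using Ka equilibrium: x² + Ka×x - Ka×C = 0. Solving: [H⁺] = 2.2659e-05. Percent = (2.2659e-05/0.02) × 100

Percent ionization = 0.113%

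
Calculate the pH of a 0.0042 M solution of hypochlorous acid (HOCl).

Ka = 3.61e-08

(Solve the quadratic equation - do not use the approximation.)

x² + Ka×x - Ka×C = 0. Using quadratic formula: [H⁺] = 1.2295e-05

pH = 4.91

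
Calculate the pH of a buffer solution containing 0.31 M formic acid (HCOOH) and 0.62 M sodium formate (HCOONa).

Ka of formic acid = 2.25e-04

pKa = -log(2.25e-04) = 3.65. pH = pKa + log([A⁻]/[HA]) = 3.65 + log(0.62/0.31)

pH = 3.95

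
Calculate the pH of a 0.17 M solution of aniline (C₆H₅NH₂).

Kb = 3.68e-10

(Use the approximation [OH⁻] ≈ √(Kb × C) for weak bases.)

[OH⁻] = √(Kb × C) = √(3.68e-10 × 0.17) = 7.9095e-06. pOH = 5.10, pH = 14 - pOH

pH = 8.90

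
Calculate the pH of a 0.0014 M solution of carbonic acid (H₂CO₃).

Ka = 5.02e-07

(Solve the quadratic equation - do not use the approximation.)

x² + Ka×x - Ka×C = 0. Using quadratic formula: [H⁺] = 2.6261e-05

pH = 4.58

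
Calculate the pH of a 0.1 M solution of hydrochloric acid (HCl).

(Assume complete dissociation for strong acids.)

[H⁺] = 0.1 M for strong acid. pH = -log[H⁺] = -log(0.1)

pH = 1.00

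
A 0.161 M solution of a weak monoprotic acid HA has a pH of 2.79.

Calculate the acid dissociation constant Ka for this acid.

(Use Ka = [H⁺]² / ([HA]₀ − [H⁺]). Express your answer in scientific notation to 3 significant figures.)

[H⁺] = 10^(−pH) = 10^(−2.79) = 1.622e-03 M. For HA ⇌ H⁺ + A⁻, Ka = [H⁺][A⁻]/[HA] = [H⁺]² / ([HA]₀ − [H⁺]) = (1.622e-03)² / (0.161 − 1.622e-03) = 1.65e-05.

K_a = 1.65e-05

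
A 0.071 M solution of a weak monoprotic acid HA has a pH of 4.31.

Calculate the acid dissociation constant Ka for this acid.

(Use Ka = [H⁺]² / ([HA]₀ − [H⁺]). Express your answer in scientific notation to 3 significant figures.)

[H⁺] = 10^(−pH) = 10^(−4.31) = 4.898e-05 M. For HA ⇌ H⁺ + A⁻, Ka = [H⁺][A⁻]/[HA] = [H⁺]² / ([HA]₀ − [H⁺]) = (4.898e-05)² / (0.071 − 4.898e-05) = 3.38e-08.

K_a = 3.38e-08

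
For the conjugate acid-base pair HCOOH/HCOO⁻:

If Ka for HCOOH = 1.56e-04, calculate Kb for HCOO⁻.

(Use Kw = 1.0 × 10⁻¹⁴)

For a conjugate pair Ka × Kb = Kw, so Kb = Kw/Ka = 1.0 × 10⁻¹⁴ / 1.56e-04 = 6.41e-11.

K_b = 6.41e-11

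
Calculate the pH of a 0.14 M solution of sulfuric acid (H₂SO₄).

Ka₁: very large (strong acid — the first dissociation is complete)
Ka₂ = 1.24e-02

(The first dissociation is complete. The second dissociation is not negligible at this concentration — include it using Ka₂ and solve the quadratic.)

First dissociation is complete: [H⁺]₀ = [HSO₄⁻]₀ = C = 0.14 M. Second dissociation HSO₄⁻ ⇌ H⁺ + SO₄²⁻: let x = [SO₄²⁻]. Ka₂ = (C + x)·x / (C − x) = 1.24e-02 → x² + (C + Ka₂)·x − Ka₂·C = 0 → x² + 0.15240·x − 1.736e-03 = 0. x = (−0.15240 + √(0.15240² + 4 × 1.736e-03)) / 2 = 1.0647e-02 M. [H⁺] = C + x = 0.14 + 1.0647e-02 = 1.5065e-01 M. pH = -log(1.5065e-01) = 0.82.

pH = 0.82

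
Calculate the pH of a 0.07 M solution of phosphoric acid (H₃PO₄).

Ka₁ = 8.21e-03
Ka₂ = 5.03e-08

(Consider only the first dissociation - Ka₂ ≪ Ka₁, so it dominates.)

First dissociation dominates. From Ka₁ = [H⁺][HA⁻]/[H₂A], x² + Ka₁·x − Ka₁·C = 0 with C = 0.07 M and Ka₁ = 8.21e-03. Solving: [H⁺] = (−Ka₁ + √(Ka₁² + 4·Ka₁·C)) / 2 = 2.0217e-02 M. pH = -log(2.0217e-02) = 1.69.

pH = 1.69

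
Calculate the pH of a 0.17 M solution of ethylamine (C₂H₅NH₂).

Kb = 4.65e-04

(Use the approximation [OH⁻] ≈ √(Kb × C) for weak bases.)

[OH⁻] = √(Kb × C) = √(4.65e-04 × 0.17) = 8.8910e-03. pOH = 2.05, pH = 14 - pOH

pH = 11.95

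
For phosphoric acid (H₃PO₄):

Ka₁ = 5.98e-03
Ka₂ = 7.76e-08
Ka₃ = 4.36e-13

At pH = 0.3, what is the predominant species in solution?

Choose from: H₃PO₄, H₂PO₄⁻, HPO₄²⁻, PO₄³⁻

pKa₁ = 2.22, pKa₂ = 7.11, pKa₃ = 12.36. For a polyprotic acid the predominant species crosses at each pKa: below pKa_n the protonated form dominates, above it the deprotonated form does. At pH = 0.3, the predominant species is H₃PO₄.

H₃PO₄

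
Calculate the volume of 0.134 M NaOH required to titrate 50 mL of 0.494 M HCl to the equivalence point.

At equivalence: moles acid = moles base. moles HCl = 0.494 × 50/1000 = 0.0247 mol. V_base = moles / 0.134 × 1000 = 184.3 mL.

V_{base} = 184.3 mL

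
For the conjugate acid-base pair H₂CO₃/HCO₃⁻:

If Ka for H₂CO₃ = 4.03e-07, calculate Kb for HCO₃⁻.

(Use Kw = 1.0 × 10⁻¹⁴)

For a conjugate pair Ka × Kb = Kw, so Kb = Kw/Ka = 1.0 × 10⁻¹⁴ / 4.03e-07 = 2.48e-08.

K_b = 2.48e-08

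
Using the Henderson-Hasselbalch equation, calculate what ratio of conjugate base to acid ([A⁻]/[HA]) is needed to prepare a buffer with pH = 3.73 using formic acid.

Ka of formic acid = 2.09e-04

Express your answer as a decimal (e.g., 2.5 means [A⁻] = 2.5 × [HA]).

pKa = -log(2.09e-04) = 3.6799. pH = pKa + log([A⁻]/[HA]), so log([A⁻]/[HA]) = pH − pKa = 3.73 − 3.6799 = 0.0501. [A⁻]/[HA] = 10^(0.0501) = 1.12

[A⁻]/[HA] = 1.12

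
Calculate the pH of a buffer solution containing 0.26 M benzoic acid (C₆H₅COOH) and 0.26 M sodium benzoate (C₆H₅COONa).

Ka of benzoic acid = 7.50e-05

pKa = -log(7.50e-05) = 4.12. pH = pKa + log([A⁻]/[HA]) = 4.12 + log(0.26/0.26)

pH = 4.12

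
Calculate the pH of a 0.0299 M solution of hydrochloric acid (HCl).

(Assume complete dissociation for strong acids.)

[H⁺] = 0.0299 M for strong acid. pH = -log[H⁺] = -log(0.0299)

pH = 1.52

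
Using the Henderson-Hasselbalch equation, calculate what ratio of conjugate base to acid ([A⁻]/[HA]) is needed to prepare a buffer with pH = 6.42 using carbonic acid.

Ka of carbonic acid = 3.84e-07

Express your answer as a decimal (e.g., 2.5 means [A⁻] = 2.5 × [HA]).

pKa = -log(3.84e-07) = 6.4157. pH = pKa + log([A⁻]/[HA]), so log([A⁻]/[HA]) = pH − pKa = 6.42 − 6.4157 = 0.0043. [A⁻]/[HA] = 10^(0.0043) = 1.01

[A⁻]/[HA] = 1.01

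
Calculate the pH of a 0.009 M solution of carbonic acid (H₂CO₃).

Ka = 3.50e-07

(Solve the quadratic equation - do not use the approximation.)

x² + Ka×x - Ka×C = 0. Using quadratic formula: [H⁺] = 5.5950e-05

pH = 4.25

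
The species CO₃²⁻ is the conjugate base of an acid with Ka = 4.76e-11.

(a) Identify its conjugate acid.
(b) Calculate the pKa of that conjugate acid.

(a) The conjugate acid is formed by adding one H⁺ to CO₃²⁻, giving HCO₃⁻. (b) pKa = -log(Ka) = -log(4.76e-11) = 10.32.

Conjugate acid: HCO₃⁻; pK_a = 10.32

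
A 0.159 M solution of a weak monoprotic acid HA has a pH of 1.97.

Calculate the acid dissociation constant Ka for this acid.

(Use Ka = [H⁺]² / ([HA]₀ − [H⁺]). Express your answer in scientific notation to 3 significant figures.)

[H⁺] = 10^(−pH) = 10^(−1.97) = 1.072e-02 M. For HA ⇌ H⁺ + A⁻, Ka = [H⁺][A⁻]/[HA] = [H⁺]² / ([HA]₀ − [H⁺]) = (1.072e-02)² / (0.159 − 1.072e-02) = 7.74e-04.

K_a = 7.74e-04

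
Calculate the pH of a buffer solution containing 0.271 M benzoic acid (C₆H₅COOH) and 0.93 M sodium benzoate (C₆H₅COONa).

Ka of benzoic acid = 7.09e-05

pKa = -log(7.09e-05) = 4.15. pH = pKa + log([A⁻]/[HA]) = 4.15 + log(0.93/0.271)

pH = 4.68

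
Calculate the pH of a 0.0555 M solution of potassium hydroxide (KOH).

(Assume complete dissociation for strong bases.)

[OH⁻] = 0.0555 M for strong base. pOH = -log[OH⁻] = 1.26, pH = 14 - pOH

pH = 12.74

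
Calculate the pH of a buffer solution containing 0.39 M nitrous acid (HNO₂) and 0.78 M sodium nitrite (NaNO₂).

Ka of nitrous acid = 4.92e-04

pKa = -log(4.92e-04) = 3.31. pH = pKa + log([A⁻]/[HA]) = 3.31 + log(0.78/0.39)

pH = 3.61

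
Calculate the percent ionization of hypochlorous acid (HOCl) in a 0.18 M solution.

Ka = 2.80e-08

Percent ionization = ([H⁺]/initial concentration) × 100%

Using Ka equilibrium: x² + Ka×x - Ka×C = 0. Solving: [H⁺] = 7.0979e-05. Percent = (7.0979e-05/0.18) × 100

Percent ionization = 0.0394%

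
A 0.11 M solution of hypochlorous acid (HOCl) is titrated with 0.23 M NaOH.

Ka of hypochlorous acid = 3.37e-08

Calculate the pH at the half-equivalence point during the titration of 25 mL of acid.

At half-equivalence [HA] = [A⁻], so Henderson-Hasselbalch gives pH = pKa = -log(3.37e-08) = 7.47.

pH = pKa = 7.47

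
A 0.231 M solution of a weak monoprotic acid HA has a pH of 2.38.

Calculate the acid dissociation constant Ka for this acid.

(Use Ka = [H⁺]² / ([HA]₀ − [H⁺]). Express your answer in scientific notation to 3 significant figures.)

[H⁺] = 10^(−pH) = 10^(−2.38) = 4.169e-03 M. For HA ⇌ H⁺ + A⁻, Ka = [H⁺][A⁻]/[HA] = [H⁺]² / ([HA]₀ − [H⁺]) = (4.169e-03)² / (0.231 − 4.169e-03) = 7.66e-05.

K_a = 7.66e-05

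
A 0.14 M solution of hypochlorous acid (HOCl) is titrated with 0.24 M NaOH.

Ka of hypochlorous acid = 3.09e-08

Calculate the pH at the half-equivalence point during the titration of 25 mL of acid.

At half-equivalence [HA] = [A⁻], so Henderson-Hasselbalch gives pH = pKa = -log(3.09e-08) = 7.51.

pH = pKa = 7.51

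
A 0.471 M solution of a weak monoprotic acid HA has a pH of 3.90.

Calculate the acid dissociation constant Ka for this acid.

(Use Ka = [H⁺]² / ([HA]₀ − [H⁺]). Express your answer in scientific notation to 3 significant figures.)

[H⁺] = 10^(−pH) = 10^(−3.90) = 1.259e-04 M. For HA ⇌ H⁺ + A⁻, Ka = [H⁺][A⁻]/[HA] = [H⁺]² / ([HA]₀ − [H⁺]) = (1.259e-04)² / (0.471 − 1.259e-04) = 3.37e-08.

K_a = 3.37e-08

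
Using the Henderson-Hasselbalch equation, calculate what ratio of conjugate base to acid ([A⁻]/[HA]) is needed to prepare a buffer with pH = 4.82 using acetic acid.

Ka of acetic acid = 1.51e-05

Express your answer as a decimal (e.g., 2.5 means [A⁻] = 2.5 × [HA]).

pKa = -log(1.51e-05) = 4.8210. pH = pKa + log([A⁻]/[HA]), so log([A⁻]/[HA]) = pH − pKa = 4.82 − 4.8210 = -0.0010. [A⁻]/[HA] = 10^(-0.0010) = 0.998

[A⁻]/[HA] = 0.998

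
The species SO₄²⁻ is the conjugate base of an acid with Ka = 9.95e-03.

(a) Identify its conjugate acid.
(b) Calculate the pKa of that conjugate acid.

(a) The conjugate acid is formed by adding one H⁺ to SO₄²⁻, giving HSO₄⁻. (b) pKa = -log(Ka) = -log(9.95e-03) = 2.00.

Conjugate acid: HSO₄⁻; pK_a = 2.00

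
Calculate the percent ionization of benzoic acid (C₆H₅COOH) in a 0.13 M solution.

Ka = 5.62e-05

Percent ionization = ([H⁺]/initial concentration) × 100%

Using Ka equilibrium: x² + Ka×x - Ka×C = 0. Solving: [H⁺] = 2.6750e-03. Percent = (2.6750e-03/0.13) × 100

Percent ionization = 2.06%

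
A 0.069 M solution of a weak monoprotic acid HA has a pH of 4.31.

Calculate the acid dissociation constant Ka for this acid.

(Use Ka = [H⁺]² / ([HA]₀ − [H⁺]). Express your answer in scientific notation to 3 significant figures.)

[H⁺] = 10^(−pH) = 10^(−4.31) = 4.898e-05 M. For HA ⇌ H⁺ + A⁻, Ka = [H⁺][A⁻]/[HA] = [H⁺]² / ([HA]₀ − [H⁺]) = (4.898e-05)² / (0.069 − 4.898e-05) = 3.48e-08.

K_a = 3.48e-08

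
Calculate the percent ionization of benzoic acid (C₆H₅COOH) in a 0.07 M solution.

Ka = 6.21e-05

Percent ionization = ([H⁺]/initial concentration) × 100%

Using Ka equilibrium: x² + Ka×x - Ka×C = 0. Solving: [H⁺] = 2.0541e-03. Percent = (2.0541e-03/0.07) × 100

Percent ionization = 2.93%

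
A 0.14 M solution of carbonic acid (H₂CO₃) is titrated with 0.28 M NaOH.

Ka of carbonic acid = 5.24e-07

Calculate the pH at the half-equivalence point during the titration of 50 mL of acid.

At half-equivalence [HA] = [A⁻], so Henderson-Hasselbalch gives pH = pKa = -log(5.24e-07) = 6.28.

pH = pKa = 6.28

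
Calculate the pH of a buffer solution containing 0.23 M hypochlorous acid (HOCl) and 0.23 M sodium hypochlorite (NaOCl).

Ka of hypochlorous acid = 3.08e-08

pKa = -log(3.08e-08) = 7.51. pH = pKa + log([A⁻]/[HA]) = 7.51 + log(0.23/0.23)

pH = 7.51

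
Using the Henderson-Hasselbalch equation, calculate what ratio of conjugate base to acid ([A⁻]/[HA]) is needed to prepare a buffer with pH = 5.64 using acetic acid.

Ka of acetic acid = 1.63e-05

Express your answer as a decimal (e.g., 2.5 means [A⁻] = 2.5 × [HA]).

pKa = -log(1.63e-05) = 4.7878. pH = pKa + log([A⁻]/[HA]), so log([A⁻]/[HA]) = pH − pKa = 5.64 − 4.7878 = 0.8522. [A⁻]/[HA] = 10^(0.8522) = 7.12

[A⁻]/[HA] = 7.12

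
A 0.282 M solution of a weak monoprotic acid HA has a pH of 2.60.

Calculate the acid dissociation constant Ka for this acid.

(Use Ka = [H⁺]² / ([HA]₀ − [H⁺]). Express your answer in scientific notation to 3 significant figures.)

[H⁺] = 10^(−pH) = 10^(−2.60) = 2.512e-03 M. For HA ⇌ H⁺ + A⁻, Ka = [H⁺][A⁻]/[HA] = [H⁺]² / ([HA]₀ − [H⁺]) = (2.512e-03)² / (0.282 − 2.512e-03) = 2.26e-05.

K_a = 2.26e-05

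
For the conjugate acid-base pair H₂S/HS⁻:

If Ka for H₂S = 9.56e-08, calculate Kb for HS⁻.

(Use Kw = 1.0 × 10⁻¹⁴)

For a conjugate pair Ka × Kb = Kw, so Kb = Kw/Ka = 1.0 × 10⁻¹⁴ / 9.56e-08 = 1.05e-07.

K_b = 1.05e-07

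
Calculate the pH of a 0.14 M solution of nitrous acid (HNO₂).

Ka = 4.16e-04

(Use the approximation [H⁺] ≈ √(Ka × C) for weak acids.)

[H⁺] = √(Ka × C) = √(4.16e-04 × 0.14) = 7.6315e-03. pH = -log(7.6315e-03)

pH = 2.12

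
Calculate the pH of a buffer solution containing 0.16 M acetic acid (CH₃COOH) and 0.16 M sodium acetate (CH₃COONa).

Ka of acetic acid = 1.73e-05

pKa = -log(1.73e-05) = 4.76. pH = pKa + log([A⁻]/[HA]) = 4.76 + log(0.16/0.16)

pH = 4.76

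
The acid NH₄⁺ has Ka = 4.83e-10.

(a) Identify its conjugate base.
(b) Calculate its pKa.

(a) The conjugate base is formed by removing one H⁺ from NH₄⁺, giving NH₃. (b) pKa = -log(Ka) = -log(4.83e-10) = 9.32.

Conjugate base: NH₃; pK_a = 9.32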